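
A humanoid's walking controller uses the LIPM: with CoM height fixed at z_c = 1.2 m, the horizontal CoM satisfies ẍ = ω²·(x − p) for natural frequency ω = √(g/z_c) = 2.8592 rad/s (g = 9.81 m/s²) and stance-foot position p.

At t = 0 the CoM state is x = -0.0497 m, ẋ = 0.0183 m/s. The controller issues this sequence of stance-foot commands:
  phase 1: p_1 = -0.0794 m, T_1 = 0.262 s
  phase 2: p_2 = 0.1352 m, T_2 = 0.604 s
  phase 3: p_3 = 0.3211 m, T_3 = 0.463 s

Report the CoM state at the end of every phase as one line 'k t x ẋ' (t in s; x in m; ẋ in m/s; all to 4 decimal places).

phase 1: p=-0.0794, T=0.262, ωT=0.749110, cosh=1.293952, sinh=0.821165; start (x,ẋ)=(-0.049700, 0.018300) → end (x,ẋ)=(-0.035714, 0.093411)
phase 2: p=0.1352, T=0.604, ωT=1.726957, cosh=2.900670, sinh=2.722845; start (x,ẋ)=(-0.035714, 0.093411) → end (x,ẋ)=(-0.271608, -1.059636)
phase 3: p=0.3211, T=0.463, ωT=1.323810, cosh=2.011915, sinh=1.745795; start (x,ẋ)=(-0.271608, -1.059636) → end (x,ẋ)=(-1.518380, -5.090445)

1 0.2620 -0.0357 0.0934
2 0.8660 -0.2716 -1.0596
3 1.3290 -1.5184 -5.0904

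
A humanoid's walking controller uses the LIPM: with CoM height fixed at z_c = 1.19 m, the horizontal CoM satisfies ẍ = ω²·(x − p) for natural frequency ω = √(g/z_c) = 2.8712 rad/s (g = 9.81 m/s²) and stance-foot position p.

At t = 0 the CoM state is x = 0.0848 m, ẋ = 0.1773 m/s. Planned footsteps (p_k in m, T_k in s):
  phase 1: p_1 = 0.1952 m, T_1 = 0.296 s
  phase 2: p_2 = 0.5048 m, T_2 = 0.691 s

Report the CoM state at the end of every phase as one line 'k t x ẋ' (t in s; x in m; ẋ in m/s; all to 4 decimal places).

1 0.2960 0.1015 -0.0577
2 0.9870 -1.0610 -4.3444

phase 1: p=0.1952, T=0.296, ωT=0.849875, cosh=1.383412, sinh=0.955943; start (x,ẋ)=(0.084800, 0.177300) → end (x,ẋ)=(0.101502, -0.057736)
phase 2: p=0.5048, T=0.691, ωT=1.983999, cosh=3.704642, sinh=3.567124; start (x,ẋ)=(0.101502, -0.057736) → end (x,ẋ)=(-1.061006, -4.344442)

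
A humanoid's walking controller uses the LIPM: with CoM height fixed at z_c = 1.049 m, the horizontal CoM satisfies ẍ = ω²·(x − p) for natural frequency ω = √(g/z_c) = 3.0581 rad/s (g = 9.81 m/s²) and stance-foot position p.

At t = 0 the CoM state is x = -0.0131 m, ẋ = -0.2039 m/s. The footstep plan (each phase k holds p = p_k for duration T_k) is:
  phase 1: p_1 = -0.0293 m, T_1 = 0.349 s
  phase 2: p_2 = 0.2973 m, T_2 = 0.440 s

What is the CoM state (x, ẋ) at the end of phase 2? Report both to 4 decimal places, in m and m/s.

phase 1: p=-0.0293, T=0.349, ωT=1.067277, cosh=1.625698, sinh=1.281754; start (x,ẋ)=(-0.013100, -0.203900) → end (x,ẋ)=(-0.088425, -0.267980)
phase 2: p=0.2973, T=0.440, ωT=1.345564, cosh=2.050372, sinh=1.789980; start (x,ẋ)=(-0.088425, -0.267980) → end (x,ẋ)=(-0.650435, -2.660894)

x = -0.6504, ẋ = -2.6609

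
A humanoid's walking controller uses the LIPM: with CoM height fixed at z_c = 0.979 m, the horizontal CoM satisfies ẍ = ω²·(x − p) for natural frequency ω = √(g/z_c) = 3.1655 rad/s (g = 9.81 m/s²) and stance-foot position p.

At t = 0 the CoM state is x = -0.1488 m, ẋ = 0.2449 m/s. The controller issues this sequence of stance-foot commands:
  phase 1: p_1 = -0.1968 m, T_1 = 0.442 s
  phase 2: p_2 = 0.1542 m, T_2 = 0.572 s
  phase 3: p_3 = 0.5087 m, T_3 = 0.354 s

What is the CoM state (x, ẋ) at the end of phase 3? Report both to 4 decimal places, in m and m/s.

phase 1: p=-0.1968, T=0.442, ωT=1.399151, cosh=2.149282, sinh=1.902476; start (x,ẋ)=(-0.148800, 0.244900) → end (x,ẋ)=(0.053551, 0.815429)
phase 2: p=0.1542, T=0.572, ωT=1.810666, cosh=3.139032, sinh=2.975487; start (x,ẋ)=(0.053551, 0.815429) → end (x,ẋ)=(0.604742, 1.611657)
phase 3: p=0.5087, T=0.354, ωT=1.120587, cosh=1.696371, sinh=1.370283; start (x,ẋ)=(0.604742, 1.611657) → end (x,ẋ)=(1.369278, 3.150565)

x = 1.3693, ẋ = 3.1506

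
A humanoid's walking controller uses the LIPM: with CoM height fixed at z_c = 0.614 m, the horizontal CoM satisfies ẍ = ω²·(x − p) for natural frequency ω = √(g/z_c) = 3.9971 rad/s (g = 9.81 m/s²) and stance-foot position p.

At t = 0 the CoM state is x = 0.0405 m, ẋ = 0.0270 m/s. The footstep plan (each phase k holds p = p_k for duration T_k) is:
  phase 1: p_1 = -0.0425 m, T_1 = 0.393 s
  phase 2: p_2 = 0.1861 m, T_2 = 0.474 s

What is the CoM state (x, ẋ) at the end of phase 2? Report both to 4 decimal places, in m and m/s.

phase 1: p=-0.0425, T=0.393, ωT=1.570860, cosh=2.509326, sinh=2.301459; start (x,ẋ)=(0.040500, 0.027000) → end (x,ẋ)=(0.181320, 0.831282)
phase 2: p=0.1861, T=0.474, ωT=1.894625, cosh=3.400216, sinh=3.249841; start (x,ẋ)=(0.181320, 0.831282) → end (x,ẋ)=(0.845721, 2.764449)

x = 0.8457, ẋ = 2.7644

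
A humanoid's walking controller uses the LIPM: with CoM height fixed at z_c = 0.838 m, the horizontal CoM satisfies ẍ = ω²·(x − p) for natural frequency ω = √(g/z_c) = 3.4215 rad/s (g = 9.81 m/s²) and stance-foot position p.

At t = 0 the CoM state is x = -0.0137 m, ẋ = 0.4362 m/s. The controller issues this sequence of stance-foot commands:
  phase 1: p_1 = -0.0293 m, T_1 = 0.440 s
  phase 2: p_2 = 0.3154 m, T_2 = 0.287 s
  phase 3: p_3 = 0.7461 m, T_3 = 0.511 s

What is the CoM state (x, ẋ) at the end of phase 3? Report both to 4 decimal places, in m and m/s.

phase 1: p=-0.0293, T=0.440, ωT=1.505460, cosh=2.364071, sinh=2.142155; start (x,ẋ)=(-0.013700, 0.436200) → end (x,ẋ)=(0.280678, 1.145546)
phase 2: p=0.3154, T=0.287, ωT=0.981970, cosh=1.522142, sinh=1.147570; start (x,ẋ)=(0.280678, 1.145546) → end (x,ẋ)=(0.646765, 1.607353)
phase 3: p=0.7461, T=0.511, ωT=1.748387, cosh=2.959690, sinh=2.785635; start (x,ẋ)=(0.646765, 1.607353) → end (x,ẋ)=(1.760734, 3.810495)

x = 1.7607, ẋ = 3.8105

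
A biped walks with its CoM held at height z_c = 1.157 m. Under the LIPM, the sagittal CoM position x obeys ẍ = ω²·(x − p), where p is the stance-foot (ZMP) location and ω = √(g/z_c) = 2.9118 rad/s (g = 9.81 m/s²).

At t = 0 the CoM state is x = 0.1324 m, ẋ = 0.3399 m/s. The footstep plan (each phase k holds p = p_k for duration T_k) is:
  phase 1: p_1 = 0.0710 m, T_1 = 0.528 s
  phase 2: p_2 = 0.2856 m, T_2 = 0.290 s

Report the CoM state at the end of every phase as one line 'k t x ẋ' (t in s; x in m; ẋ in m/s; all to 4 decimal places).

phase 1: p=0.0710, T=0.528, ωT=1.537430, cosh=2.433776, sinh=2.218843; start (x,ẋ)=(0.132400, 0.339900) → end (x,ẋ)=(0.479444, 1.223935)
phase 2: p=0.2856, T=0.290, ωT=0.844422, cosh=1.378219, sinh=0.948413; start (x,ẋ)=(0.479444, 1.223935) → end (x,ẋ)=(0.951412, 2.222168)

1 0.5280 0.4794 1.2239
2 0.8180 0.9514 2.2222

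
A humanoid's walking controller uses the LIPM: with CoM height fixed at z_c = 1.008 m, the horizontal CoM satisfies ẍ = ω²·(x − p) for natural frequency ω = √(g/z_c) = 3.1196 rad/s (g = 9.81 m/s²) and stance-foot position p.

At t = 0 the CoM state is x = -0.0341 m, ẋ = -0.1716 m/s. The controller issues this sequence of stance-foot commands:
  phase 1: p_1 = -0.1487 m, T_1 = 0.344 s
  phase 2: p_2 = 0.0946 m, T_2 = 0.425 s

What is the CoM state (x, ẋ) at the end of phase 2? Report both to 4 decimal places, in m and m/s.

phase 1: p=-0.1487, T=0.344, ωT=1.073142, cosh=1.633244, sinh=1.291311; start (x,ẋ)=(-0.034100, -0.171600) → end (x,ẋ)=(-0.032561, 0.181387)
phase 2: p=0.0946, T=0.425, ωT=1.325830, cosh=2.015446, sinh=1.749863; start (x,ẋ)=(-0.032561, 0.181387) → end (x,ẋ)=(-0.059942, -0.328583)

x = -0.0599, ẋ = -0.3286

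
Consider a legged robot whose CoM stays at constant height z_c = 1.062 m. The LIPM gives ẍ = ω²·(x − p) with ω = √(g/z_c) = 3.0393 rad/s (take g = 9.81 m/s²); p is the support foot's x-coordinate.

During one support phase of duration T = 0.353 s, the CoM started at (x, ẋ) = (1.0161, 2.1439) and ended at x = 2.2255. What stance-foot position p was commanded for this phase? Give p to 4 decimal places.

p = 0.5439

ωT = 3.0393·0.353 = 1.072873; cosh(ωT) = 1.632896, sinh(ωT) = 1.290871
x(T) = p + (x₀−p)·cosh(ωT) + (ẋ₀/ω)·sinh(ωT) ⇒ p·(1 − cosh) = x(T) − x₀·cosh − (ẋ₀/ω)·sinh
numerator   = 2.2255 − (1.0161)·1.632896 − (2.1439/3.0393)·1.290871 = -0.344257
denominator = 1 − 1.632896 = -0.632896
p = -0.344257 / -0.632896 = 0.5439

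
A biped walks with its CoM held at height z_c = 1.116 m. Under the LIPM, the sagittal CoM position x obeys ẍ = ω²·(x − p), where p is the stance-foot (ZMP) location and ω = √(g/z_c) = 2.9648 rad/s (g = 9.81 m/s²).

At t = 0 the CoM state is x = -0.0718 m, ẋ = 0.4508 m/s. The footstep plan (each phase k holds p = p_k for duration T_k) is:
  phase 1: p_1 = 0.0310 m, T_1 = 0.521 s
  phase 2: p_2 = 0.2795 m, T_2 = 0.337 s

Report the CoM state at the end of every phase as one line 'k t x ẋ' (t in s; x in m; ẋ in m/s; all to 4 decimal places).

1 0.5210 0.1192 0.4228
2 0.8580 0.1997 0.0941

phase 1: p=0.0310, T=0.521, ωT=1.544661, cosh=2.449883, sinh=2.236499; start (x,ẋ)=(-0.071800, 0.450800) → end (x,ẋ)=(0.119213, 0.422764)
phase 2: p=0.2795, T=0.337, ωT=0.999138, cosh=1.542068, sinh=1.173871; start (x,ẋ)=(0.119213, 0.422764) → end (x,ẋ)=(0.199714, 0.094086)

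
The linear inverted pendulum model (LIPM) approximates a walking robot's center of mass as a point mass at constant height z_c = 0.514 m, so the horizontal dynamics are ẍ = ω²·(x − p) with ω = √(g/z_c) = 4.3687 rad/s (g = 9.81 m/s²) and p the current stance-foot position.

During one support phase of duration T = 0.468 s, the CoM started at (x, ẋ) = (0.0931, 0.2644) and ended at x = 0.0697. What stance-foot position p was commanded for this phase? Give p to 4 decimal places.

ωT = 4.3687·0.468 = 2.044552; cosh(ωT) = 3.927566, sinh(ωT) = 3.798128
x(T) = p + (x₀−p)·cosh(ωT) + (ẋ₀/ω)·sinh(ωT) ⇒ p·(1 − cosh) = x(T) − x₀·cosh − (ẋ₀/ω)·sinh
numerator   = 0.0697 − (0.0931)·3.927566 − (0.2644/4.3687)·3.798128 = -0.525825
denominator = 1 − 3.927566 = -2.927566
p = -0.525825 / -2.927566 = 0.1796

p = 0.1796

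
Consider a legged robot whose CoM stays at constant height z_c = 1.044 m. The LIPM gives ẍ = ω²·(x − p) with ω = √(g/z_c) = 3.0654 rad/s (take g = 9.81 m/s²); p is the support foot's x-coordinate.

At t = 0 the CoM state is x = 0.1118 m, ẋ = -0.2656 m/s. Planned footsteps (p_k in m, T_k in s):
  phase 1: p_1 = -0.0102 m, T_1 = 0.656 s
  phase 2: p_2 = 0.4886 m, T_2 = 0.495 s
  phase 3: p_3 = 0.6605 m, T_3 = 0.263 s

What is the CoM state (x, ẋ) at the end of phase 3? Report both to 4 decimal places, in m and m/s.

phase 1: p=-0.0102, T=0.656, ωT=2.010902, cosh=3.801962, sinh=3.668094; start (x,ẋ)=(0.111800, -0.265600) → end (x,ẋ)=(0.135819, 0.361988)
phase 2: p=0.4886, T=0.495, ωT=1.517373, cosh=2.389758, sinh=2.170471; start (x,ẋ)=(0.135819, 0.361988) → end (x,ẋ)=(-0.098153, -1.482114)
phase 3: p=0.6605, T=0.263, ωT=0.806200, cosh=1.342967, sinh=0.896415; start (x,ẋ)=(-0.098153, -1.482114) → end (x,ẋ)=(-0.791761, -4.075112)

x = -0.7918, ẋ = -4.0751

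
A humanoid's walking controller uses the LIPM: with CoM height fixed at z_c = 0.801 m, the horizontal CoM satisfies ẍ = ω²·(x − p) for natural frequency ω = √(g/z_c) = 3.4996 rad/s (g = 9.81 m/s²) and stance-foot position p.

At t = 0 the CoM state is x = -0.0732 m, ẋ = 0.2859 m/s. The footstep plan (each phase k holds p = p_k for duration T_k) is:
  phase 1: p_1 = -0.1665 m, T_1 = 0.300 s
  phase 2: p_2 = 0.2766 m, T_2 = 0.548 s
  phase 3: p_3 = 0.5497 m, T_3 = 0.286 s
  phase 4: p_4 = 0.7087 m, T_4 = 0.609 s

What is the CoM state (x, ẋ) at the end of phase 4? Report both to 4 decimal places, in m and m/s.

phase 1: p=-0.1665, T=0.300, ωT=1.049880, cosh=1.603644, sinh=1.253664; start (x,ẋ)=(-0.073200, 0.285900) → end (x,ẋ)=(0.085538, 0.867819)
phase 2: p=0.2766, T=0.548, ωT=1.917781, cosh=3.476385, sinh=3.329453; start (x,ẋ)=(0.085538, 0.867819) → end (x,ẋ)=(0.438022, 0.790668)
phase 3: p=0.5497, T=0.286, ωT=1.000886, cosh=1.544122, sinh=1.176568; start (x,ẋ)=(0.438022, 0.790668) → end (x,ẋ)=(0.643079, 0.761051)
phase 4: p=0.7087, T=0.609, ωT=2.131256, cosh=4.272067, sinh=4.153379; start (x,ẋ)=(0.643079, 0.761051) → end (x,ẋ)=(1.331589, 2.297445)

x = 1.3316, ẋ = 2.2974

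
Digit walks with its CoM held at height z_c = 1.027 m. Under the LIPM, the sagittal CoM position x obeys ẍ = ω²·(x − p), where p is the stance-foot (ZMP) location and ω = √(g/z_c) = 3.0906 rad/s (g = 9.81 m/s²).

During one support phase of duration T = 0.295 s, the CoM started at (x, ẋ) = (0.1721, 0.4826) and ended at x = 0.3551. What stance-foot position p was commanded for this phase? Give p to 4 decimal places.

p = 0.1270

ωT = 3.0906·0.295 = 0.911727; cosh(ωT) = 1.445223, sinh(ωT) = 1.043394
x(T) = p + (x₀−p)·cosh(ωT) + (ẋ₀/ω)·sinh(ωT) ⇒ p·(1 − cosh) = x(T) − x₀·cosh − (ẋ₀/ω)·sinh
numerator   = 0.3551 − (0.1721)·1.445223 − (0.4826/3.0906)·1.043394 = -0.056550
denominator = 1 − 1.445223 = -0.445223
p = -0.056550 / -0.445223 = 0.1270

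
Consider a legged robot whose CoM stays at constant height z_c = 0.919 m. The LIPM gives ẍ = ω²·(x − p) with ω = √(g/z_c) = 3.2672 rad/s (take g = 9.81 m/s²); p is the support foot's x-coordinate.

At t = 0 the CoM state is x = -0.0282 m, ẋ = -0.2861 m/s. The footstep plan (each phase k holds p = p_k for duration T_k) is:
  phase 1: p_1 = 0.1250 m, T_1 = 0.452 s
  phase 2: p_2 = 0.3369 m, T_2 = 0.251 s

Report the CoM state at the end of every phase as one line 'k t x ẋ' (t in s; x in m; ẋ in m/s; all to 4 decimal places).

phase 1: p=0.1250, T=0.452, ωT=1.476774, cosh=2.303586, sinh=2.075213; start (x,ẋ)=(-0.028200, -0.286100) → end (x,ẋ)=(-0.409630, -1.697773)
phase 2: p=0.3369, T=0.251, ωT=0.820067, cosh=1.355527, sinh=0.915125; start (x,ẋ)=(-0.409630, -1.697773) → end (x,ẋ)=(-1.150579, -4.533425)

1 0.4520 -0.4096 -1.6978
2 0.7030 -1.1506 -4.5334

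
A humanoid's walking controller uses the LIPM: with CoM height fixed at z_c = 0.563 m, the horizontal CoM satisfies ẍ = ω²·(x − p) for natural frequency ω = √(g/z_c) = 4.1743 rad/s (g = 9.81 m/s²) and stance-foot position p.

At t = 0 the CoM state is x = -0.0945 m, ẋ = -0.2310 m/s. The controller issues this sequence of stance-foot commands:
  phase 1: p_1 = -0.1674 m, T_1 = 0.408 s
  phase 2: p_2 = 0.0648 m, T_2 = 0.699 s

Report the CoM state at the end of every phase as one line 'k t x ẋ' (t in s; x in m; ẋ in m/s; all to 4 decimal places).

1 0.4080 -0.1075 0.1525
2 1.1070 -1.1968 -5.2192

phase 1: p=-0.1674, T=0.408, ωT=1.703114, cosh=2.836569, sinh=2.654453; start (x,ẋ)=(-0.094500, -0.231000) → end (x,ẋ)=(-0.107508, 0.152520)
phase 2: p=0.0648, T=0.699, ωT=2.917836, cosh=9.277626, sinh=9.223576; start (x,ẋ)=(-0.107508, 0.152520) → end (x,ẋ)=(-1.196799, -5.219172)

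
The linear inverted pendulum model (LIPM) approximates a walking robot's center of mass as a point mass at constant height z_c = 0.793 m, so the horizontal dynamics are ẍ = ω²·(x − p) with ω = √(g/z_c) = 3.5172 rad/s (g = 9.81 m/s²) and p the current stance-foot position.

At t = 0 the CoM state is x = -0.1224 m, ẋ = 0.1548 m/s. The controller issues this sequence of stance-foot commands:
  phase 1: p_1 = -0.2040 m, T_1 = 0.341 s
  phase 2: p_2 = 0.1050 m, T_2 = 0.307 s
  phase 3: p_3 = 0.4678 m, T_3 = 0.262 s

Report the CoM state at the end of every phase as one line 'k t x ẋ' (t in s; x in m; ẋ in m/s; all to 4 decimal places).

phase 1: p=-0.2040, T=0.341, ωT=1.199365, cosh=1.809698, sinh=1.508312; start (x,ẋ)=(-0.122400, 0.154800) → end (x,ẋ)=(0.010056, 0.713032)
phase 2: p=0.1050, T=0.307, ωT=1.079780, cosh=1.641852, sinh=1.302181; start (x,ẋ)=(0.010056, 0.713032) → end (x,ẋ)=(0.213103, 0.735844)
phase 3: p=0.4678, T=0.262, ωT=0.921506, cosh=1.455496, sinh=1.057577; start (x,ẋ)=(0.213103, 0.735844) → end (x,ẋ)=(0.318348, 0.123620)

1 0.3410 0.0101 0.7130
2 0.6480 0.2131 0.7358
3 0.9100 0.3183 0.1236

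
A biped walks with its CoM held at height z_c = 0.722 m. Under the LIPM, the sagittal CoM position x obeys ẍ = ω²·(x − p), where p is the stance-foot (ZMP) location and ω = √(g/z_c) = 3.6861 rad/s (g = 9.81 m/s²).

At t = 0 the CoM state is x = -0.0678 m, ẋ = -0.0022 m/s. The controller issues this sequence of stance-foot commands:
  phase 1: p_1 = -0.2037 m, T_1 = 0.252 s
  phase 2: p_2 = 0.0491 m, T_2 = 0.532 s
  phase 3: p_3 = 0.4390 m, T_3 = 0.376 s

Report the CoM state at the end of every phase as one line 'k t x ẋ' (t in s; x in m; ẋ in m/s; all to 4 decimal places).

phase 1: p=-0.2037, T=0.252, ωT=0.928897, cosh=1.463352, sinh=1.068363; start (x,ẋ)=(-0.067800, -0.002200) → end (x,ẋ)=(-0.005468, 0.531968)
phase 2: p=0.0491, T=0.532, ωT=1.961005, cosh=3.623592, sinh=3.482875; start (x,ẋ)=(-0.005468, 0.531968) → end (x,ẋ)=(0.354006, 1.227076)
phase 3: p=0.4390, T=0.376, ωT=1.385974, cosh=2.124399, sinh=1.874318; start (x,ẋ)=(0.354006, 1.227076) → end (x,ẋ)=(0.882387, 2.019585)

1 0.2520 -0.0055 0.5320
2 0.7840 0.3540 1.2271
3 1.1600 0.8824 2.0196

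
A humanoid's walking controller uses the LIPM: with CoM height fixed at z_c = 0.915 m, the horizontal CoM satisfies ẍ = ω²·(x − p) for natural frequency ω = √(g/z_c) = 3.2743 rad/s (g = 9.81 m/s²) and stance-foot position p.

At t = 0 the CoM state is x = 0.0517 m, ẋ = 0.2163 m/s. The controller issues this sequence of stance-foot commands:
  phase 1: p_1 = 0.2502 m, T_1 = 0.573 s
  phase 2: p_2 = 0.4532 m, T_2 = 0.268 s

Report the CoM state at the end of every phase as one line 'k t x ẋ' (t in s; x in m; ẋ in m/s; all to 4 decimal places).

phase 1: p=0.2502, T=0.573, ωT=1.876174, cosh=3.340827, sinh=3.187652; start (x,ẋ)=(0.051700, 0.216300) → end (x,ẋ)=(-0.202378, -1.349189)
phase 2: p=0.4532, T=0.268, ωT=0.877512, cosh=1.410363, sinh=0.994547; start (x,ẋ)=(-0.202378, -1.349189) → end (x,ẋ)=(-0.881210, -4.037700)

1 0.5730 -0.2024 -1.3492
2 0.8410 -0.8812 -4.0377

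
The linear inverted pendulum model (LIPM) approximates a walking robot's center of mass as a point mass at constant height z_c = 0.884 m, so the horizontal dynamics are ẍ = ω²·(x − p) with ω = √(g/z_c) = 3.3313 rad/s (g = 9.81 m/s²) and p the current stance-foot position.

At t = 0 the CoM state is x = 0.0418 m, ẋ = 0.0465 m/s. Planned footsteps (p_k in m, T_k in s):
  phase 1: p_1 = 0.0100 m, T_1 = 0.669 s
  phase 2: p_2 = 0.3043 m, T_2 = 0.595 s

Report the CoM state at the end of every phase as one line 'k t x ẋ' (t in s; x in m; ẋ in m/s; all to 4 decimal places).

phase 1: p=0.0100, T=0.669, ωT=2.228640, cosh=4.697449, sinh=4.589775; start (x,ẋ)=(0.041800, 0.046500) → end (x,ẋ)=(0.223445, 0.704651)
phase 2: p=0.3043, T=0.595, ωT=1.982123, cosh=3.697958, sinh=3.560181; start (x,ẋ)=(0.223445, 0.704651) → end (x,ẋ)=(0.758368, 1.646830)

1 0.6690 0.2234 0.7047
2 1.2640 0.7584 1.6468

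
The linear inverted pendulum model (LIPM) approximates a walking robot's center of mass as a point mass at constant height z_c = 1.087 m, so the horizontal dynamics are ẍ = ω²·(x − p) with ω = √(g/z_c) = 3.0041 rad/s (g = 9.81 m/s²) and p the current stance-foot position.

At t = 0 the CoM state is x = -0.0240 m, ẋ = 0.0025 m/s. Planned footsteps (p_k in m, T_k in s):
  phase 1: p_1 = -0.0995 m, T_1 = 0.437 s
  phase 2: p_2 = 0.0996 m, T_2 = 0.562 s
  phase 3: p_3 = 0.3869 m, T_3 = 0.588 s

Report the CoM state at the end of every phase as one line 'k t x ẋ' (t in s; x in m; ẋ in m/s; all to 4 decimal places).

1 0.4370 0.0524 0.3959
2 0.9990 0.3119 0.7371
3 1.5870 0.8578 1.5792

phase 1: p=-0.0995, T=0.437, ωT=1.312792, cosh=1.992801, sinh=1.723733; start (x,ẋ)=(-0.024000, 0.002500) → end (x,ẋ)=(0.052391, 0.395941)
phase 2: p=0.0996, T=0.562, ωT=1.688304, cosh=2.797565, sinh=2.612733; start (x,ẋ)=(0.052391, 0.395941) → end (x,ẋ)=(0.311889, 0.737132)
phase 3: p=0.3869, T=0.588, ωT=1.766411, cosh=3.010382, sinh=2.839437; start (x,ẋ)=(0.311889, 0.737132) → end (x,ẋ)=(0.857815, 1.579205)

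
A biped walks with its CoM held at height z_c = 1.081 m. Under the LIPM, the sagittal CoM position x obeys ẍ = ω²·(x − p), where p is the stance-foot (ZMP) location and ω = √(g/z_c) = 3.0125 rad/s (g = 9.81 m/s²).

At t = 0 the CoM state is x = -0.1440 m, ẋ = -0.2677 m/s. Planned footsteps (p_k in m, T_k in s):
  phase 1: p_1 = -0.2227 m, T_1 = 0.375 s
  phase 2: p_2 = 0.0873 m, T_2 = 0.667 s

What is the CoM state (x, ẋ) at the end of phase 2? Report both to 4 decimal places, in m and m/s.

phase 1: p=-0.2227, T=0.375, ωT=1.129688, cosh=1.708912, sinh=1.385778; start (x,ẋ)=(-0.144000, -0.267700) → end (x,ẋ)=(-0.211353, -0.128930)
phase 2: p=0.0873, T=0.667, ωT=2.009338, cosh=3.796226, sinh=3.662149; start (x,ẋ)=(-0.211353, -0.128930) → end (x,ẋ)=(-1.203189, -3.784256)

x = -1.2032, ẋ = -3.7843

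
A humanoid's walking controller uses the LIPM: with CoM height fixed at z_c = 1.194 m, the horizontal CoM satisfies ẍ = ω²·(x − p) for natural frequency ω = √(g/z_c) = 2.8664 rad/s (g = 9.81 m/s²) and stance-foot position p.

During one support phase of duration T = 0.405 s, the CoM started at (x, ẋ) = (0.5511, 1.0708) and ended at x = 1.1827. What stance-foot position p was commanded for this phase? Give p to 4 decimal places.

p = 0.4266

ωT = 2.8664·0.405 = 1.160892; cosh(ωT) = 1.752993, sinh(ωT) = 1.439787
x(T) = p + (x₀−p)·cosh(ωT) + (ẋ₀/ω)·sinh(ωT) ⇒ p·(1 − cosh) = x(T) − x₀·cosh − (ẋ₀/ω)·sinh
numerator   = 1.1827 − (0.5511)·1.752993 − (1.0708/2.8664)·1.439787 = -0.321235
denominator = 1 − 1.752993 = -0.752993
p = -0.321235 / -0.752993 = 0.4266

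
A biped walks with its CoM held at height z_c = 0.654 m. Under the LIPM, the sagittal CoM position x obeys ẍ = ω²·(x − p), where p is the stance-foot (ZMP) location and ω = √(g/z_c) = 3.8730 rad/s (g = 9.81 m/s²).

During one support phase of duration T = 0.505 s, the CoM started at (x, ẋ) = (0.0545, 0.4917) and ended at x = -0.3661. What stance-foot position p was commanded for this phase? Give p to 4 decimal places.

ωT = 3.8730·0.505 = 1.955865; cosh(ωT) = 3.605737, sinh(ωT) = 3.464295
x(T) = p + (x₀−p)·cosh(ωT) + (ẋ₀/ω)·sinh(ωT) ⇒ p·(1 − cosh) = x(T) − x₀·cosh − (ẋ₀/ω)·sinh
numerator   = -0.3661 − (0.0545)·3.605737 − (0.4917/3.8730)·3.464295 = -1.002425
denominator = 1 − 3.605737 = -2.605737
p = -1.002425 / -2.605737 = 0.3847

p = 0.3847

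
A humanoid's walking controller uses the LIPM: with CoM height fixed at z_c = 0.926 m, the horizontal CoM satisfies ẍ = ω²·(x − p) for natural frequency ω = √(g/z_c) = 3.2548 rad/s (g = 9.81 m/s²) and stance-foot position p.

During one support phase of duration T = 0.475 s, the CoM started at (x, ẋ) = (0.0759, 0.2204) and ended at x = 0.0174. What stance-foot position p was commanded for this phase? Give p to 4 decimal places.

p = 0.2206

ωT = 3.2548·0.475 = 1.546030; cosh(ωT) = 2.452947, sinh(ωT) = 2.239855
x(T) = p + (x₀−p)·cosh(ωT) + (ẋ₀/ω)·sinh(ωT) ⇒ p·(1 − cosh) = x(T) − x₀·cosh − (ẋ₀/ω)·sinh
numerator   = 0.0174 − (0.0759)·2.452947 − (0.2204/3.2548)·2.239855 = -0.320451
denominator = 1 − 2.452947 = -1.452947
p = -0.320451 / -1.452947 = 0.2206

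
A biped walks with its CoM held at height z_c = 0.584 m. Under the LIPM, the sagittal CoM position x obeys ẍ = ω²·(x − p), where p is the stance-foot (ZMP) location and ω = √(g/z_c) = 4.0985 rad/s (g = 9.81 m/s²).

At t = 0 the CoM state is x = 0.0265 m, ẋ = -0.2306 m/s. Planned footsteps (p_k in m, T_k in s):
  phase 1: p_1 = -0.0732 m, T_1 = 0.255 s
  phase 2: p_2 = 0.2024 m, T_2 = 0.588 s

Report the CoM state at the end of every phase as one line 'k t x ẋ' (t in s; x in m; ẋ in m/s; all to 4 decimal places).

1 0.2550 0.0160 0.1407
2 0.8430 -0.6541 -3.4290

phase 1: p=-0.0732, T=0.255, ωT=1.045117, cosh=1.597692, sinh=1.246041; start (x,ẋ)=(0.026500, -0.230600) → end (x,ẋ)=(0.015982, 0.140730)
phase 2: p=0.2024, T=0.588, ωT=2.409918, cosh=5.611435, sinh=5.521613; start (x,ẋ)=(0.015982, 0.140730) → end (x,ẋ)=(-0.654077, -3.429003)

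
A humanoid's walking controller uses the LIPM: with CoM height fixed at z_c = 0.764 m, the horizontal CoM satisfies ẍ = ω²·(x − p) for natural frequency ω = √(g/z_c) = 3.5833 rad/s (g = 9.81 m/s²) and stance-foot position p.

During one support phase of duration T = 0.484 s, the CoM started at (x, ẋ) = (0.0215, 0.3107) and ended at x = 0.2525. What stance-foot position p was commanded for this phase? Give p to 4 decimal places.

p = 0.0251

ωT = 3.5833·0.484 = 1.734317; cosh(ωT) = 2.920790, sinh(ωT) = 2.744269
x(T) = p + (x₀−p)·cosh(ωT) + (ẋ₀/ω)·sinh(ωT) ⇒ p·(1 − cosh) = x(T) − x₀·cosh − (ẋ₀/ω)·sinh
numerator   = 0.2525 − (0.0215)·2.920790 − (0.3107/3.5833)·2.744269 = -0.048246
denominator = 1 − 2.920790 = -1.920790
p = -0.048246 / -1.920790 = 0.0251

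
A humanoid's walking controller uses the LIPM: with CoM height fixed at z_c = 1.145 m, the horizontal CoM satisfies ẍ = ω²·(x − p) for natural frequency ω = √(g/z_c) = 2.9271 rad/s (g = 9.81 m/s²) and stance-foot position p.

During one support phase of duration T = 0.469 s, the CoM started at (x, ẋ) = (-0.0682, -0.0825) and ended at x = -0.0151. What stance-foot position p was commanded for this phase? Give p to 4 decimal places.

ωT = 2.9271·0.469 = 1.372810; cosh(ωT) = 2.099909, sinh(ωT) = 1.846515
x(T) = p + (x₀−p)·cosh(ωT) + (ẋ₀/ω)·sinh(ωT) ⇒ p·(1 − cosh) = x(T) − x₀·cosh − (ẋ₀/ω)·sinh
numerator   = -0.0151 − (-0.0682)·2.099909 − (-0.0825/2.9271)·1.846515 = 0.180158
denominator = 1 − 2.099909 = -1.099909
p = 0.180158 / -1.099909 = -0.1638

p = -0.1638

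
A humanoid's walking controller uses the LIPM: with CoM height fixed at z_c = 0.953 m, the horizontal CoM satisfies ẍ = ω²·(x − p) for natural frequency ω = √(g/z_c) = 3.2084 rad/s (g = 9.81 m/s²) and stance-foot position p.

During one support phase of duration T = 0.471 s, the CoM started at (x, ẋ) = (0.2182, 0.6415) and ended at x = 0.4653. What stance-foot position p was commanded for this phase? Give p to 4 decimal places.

ωT = 3.2084·0.471 = 1.511156; cosh(ωT) = 2.376312, sinh(ωT) = 2.155657
x(T) = p + (x₀−p)·cosh(ωT) + (ẋ₀/ω)·sinh(ωT) ⇒ p·(1 − cosh) = x(T) − x₀·cosh − (ẋ₀/ω)·sinh
numerator   = 0.4653 − (0.2182)·2.376312 − (0.6415/3.2084)·2.155657 = -0.484222
denominator = 1 − 2.376312 = -1.376312
p = -0.484222 / -1.376312 = 0.3518

p = 0.3518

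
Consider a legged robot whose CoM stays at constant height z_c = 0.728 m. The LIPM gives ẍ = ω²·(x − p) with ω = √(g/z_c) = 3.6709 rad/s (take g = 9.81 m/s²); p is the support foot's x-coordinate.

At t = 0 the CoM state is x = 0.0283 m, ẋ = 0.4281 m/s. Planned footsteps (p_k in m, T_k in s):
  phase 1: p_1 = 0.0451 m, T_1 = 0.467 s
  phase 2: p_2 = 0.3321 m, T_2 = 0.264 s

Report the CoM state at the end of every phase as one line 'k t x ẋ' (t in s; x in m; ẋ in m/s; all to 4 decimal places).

1 0.4670 0.3102 1.0615
2 0.7310 0.6253 1.5096

phase 1: p=0.0451, T=0.467, ωT=1.714310, cosh=2.866466, sinh=2.686378; start (x,ẋ)=(0.028300, 0.428100) → end (x,ẋ)=(0.310229, 1.061462)
phase 2: p=0.3321, T=0.264, ωT=0.969118, cosh=1.507518, sinh=1.128100; start (x,ẋ)=(0.310229, 1.061462) → end (x,ẋ)=(0.625325, 1.509600)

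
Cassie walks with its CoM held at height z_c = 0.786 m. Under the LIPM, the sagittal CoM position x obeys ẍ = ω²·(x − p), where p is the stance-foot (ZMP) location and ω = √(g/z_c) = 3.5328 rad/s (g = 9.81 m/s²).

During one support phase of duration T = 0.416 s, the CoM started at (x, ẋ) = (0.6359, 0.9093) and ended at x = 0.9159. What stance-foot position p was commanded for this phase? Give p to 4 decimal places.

p = 0.8298

ωT = 3.5328·0.416 = 1.469645; cosh(ωT) = 2.288849, sinh(ωT) = 2.058842
x(T) = p + (x₀−p)·cosh(ωT) + (ẋ₀/ω)·sinh(ωT) ⇒ p·(1 − cosh) = x(T) − x₀·cosh − (ẋ₀/ω)·sinh
numerator   = 0.9159 − (0.6359)·2.288849 − (0.9093/3.5328)·2.058842 = -1.069500
denominator = 1 − 2.288849 = -1.288849
p = -1.069500 / -1.288849 = 0.8298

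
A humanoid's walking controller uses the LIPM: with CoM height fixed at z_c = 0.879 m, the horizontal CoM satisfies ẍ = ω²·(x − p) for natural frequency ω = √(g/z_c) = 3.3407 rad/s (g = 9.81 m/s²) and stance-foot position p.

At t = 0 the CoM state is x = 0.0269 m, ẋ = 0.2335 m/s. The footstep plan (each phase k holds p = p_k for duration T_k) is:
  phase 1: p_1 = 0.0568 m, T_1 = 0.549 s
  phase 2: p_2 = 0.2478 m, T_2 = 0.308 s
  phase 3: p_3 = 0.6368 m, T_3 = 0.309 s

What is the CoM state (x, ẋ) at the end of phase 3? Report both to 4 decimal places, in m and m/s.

phase 1: p=0.0568, T=0.549, ωT=1.834044, cosh=3.209458, sinh=3.049692; start (x,ẋ)=(0.026900, 0.233500) → end (x,ẋ)=(0.173997, 0.444784)
phase 2: p=0.2478, T=0.308, ωT=1.028936, cosh=1.577737, sinh=1.220349; start (x,ẋ)=(0.173997, 0.444784) → end (x,ẋ)=(0.293837, 0.400871)
phase 3: p=0.6368, T=0.309, ωT=1.032276, cosh=1.581822, sinh=1.225627; start (x,ẋ)=(0.293837, 0.400871) → end (x,ẋ)=(0.241364, -0.770140)

x = 0.2414, ẋ = -0.7701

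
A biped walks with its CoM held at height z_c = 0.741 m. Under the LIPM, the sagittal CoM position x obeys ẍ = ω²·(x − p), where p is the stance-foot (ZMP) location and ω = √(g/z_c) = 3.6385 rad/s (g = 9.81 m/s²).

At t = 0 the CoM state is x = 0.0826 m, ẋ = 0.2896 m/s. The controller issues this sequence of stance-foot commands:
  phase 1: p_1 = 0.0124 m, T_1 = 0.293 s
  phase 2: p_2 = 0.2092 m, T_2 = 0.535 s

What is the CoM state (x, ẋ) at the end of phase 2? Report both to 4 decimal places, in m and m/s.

phase 1: p=0.0124, T=0.293, ωT=1.066080, cosh=1.624165, sinh=1.279810; start (x,ẋ)=(0.082600, 0.289600) → end (x,ẋ)=(0.228281, 0.797251)
phase 2: p=0.2092, T=0.535, ωT=1.946598, cosh=3.573786, sinh=3.431027; start (x,ẋ)=(0.228281, 0.797251) → end (x,ẋ)=(1.029180, 3.087402)

x = 1.0292, ẋ = 3.0874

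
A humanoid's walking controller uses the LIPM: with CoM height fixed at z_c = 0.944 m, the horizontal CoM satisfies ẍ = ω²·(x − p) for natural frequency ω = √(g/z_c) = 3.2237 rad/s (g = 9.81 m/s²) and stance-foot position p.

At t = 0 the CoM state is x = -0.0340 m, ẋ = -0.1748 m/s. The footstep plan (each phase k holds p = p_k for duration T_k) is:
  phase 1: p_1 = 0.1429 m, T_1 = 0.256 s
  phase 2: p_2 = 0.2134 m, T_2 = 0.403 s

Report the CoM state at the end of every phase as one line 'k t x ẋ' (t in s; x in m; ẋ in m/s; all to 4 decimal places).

phase 1: p=0.1429, T=0.256, ωT=0.825267, cosh=1.360304, sinh=0.922186; start (x,ẋ)=(-0.034000, -0.174800) → end (x,ẋ)=(-0.147742, -0.763679)
phase 2: p=0.2134, T=0.403, ωT=1.299151, cosh=1.969473, sinh=1.696710; start (x,ẋ)=(-0.147742, -0.763679) → end (x,ẋ)=(-0.899802, -3.479377)

1 0.2560 -0.1477 -0.7637
2 0.6590 -0.8998 -3.4794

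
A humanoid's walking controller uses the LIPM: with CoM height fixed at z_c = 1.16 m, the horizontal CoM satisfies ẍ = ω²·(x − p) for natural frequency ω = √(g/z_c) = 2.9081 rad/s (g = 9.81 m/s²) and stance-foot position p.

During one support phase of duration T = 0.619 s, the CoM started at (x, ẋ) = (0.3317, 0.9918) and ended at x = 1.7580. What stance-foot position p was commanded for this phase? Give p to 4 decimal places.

p = 0.1311

ωT = 2.9081·0.619 = 1.800114; cosh(ωT) = 3.107808, sinh(ωT) = 2.942528
x(T) = p + (x₀−p)·cosh(ωT) + (ẋ₀/ω)·sinh(ωT) ⇒ p·(1 − cosh) = x(T) − x₀·cosh − (ẋ₀/ω)·sinh
numerator   = 1.7580 − (0.3317)·3.107808 − (0.9918/2.9081)·2.942528 = -0.276402
denominator = 1 − 3.107808 = -2.107808
p = -0.276402 / -2.107808 = 0.1311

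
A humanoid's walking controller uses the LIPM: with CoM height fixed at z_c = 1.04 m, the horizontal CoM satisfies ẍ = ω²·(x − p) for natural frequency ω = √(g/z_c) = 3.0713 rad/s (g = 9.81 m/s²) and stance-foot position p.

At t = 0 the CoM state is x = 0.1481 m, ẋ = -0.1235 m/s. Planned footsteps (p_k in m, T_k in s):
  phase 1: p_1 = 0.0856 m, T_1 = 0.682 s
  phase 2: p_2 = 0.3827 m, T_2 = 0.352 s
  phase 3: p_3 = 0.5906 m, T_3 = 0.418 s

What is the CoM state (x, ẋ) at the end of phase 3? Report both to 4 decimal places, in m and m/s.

phase 1: p=0.0856, T=0.682, ωT=2.094627, cosh=4.122762, sinh=3.999646; start (x,ẋ)=(0.148100, -0.123500) → end (x,ẋ)=(0.182443, 0.258596)
phase 2: p=0.3827, T=0.352, ωT=1.081098, cosh=1.643568, sinh=1.304345; start (x,ẋ)=(0.182443, 0.258596) → end (x,ẋ)=(0.163386, -0.377217)
phase 3: p=0.5906, T=0.418, ωT=1.283803, cosh=1.943664, sinh=1.666682; start (x,ẋ)=(0.163386, -0.377217) → end (x,ẋ)=(-0.444461, -2.920037)

x = -0.4445, ẋ = -2.9200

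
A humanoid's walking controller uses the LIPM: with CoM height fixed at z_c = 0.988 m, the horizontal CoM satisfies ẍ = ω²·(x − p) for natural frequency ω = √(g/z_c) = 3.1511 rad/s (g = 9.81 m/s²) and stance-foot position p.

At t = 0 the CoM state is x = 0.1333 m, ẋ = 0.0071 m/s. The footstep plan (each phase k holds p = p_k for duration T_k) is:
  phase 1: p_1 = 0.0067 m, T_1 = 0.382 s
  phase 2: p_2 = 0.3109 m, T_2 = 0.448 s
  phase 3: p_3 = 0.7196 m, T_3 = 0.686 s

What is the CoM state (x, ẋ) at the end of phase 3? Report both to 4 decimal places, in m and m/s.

phase 1: p=0.0067, T=0.382, ωT=1.203720, cosh=1.816284, sinh=1.516208; start (x,ẋ)=(0.133300, 0.007100) → end (x,ẋ)=(0.240058, 0.617755)
phase 2: p=0.3109, T=0.448, ωT=1.411693, cosh=2.173313, sinh=1.929582; start (x,ẋ)=(0.240058, 0.617755) → end (x,ẋ)=(0.535221, 0.911833)
phase 3: p=0.7196, T=0.686, ωT=2.161655, cosh=4.400316, sinh=4.285181; start (x,ẋ)=(0.535221, 0.911833) → end (x,ẋ)=(1.148278, 1.522683)

x = 1.1483, ẋ = 1.5227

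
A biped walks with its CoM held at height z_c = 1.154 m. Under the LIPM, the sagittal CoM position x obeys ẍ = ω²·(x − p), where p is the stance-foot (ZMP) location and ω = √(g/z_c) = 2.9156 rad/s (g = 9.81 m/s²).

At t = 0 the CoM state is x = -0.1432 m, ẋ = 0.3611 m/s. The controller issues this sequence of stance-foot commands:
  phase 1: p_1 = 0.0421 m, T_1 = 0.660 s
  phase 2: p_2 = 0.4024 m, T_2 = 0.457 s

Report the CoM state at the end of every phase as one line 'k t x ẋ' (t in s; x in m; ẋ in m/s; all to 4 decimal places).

phase 1: p=0.0421, T=0.660, ωT=1.924296, cosh=3.498151, sinh=3.352173; start (x,ẋ)=(-0.143200, 0.361100) → end (x,ẋ)=(-0.190937, -0.547865)
phase 2: p=0.4024, T=0.457, ωT=1.332429, cosh=2.027038, sinh=1.763202; start (x,ẋ)=(-0.190937, -0.547865) → end (x,ẋ)=(-1.131637, -4.160767)

1 0.6600 -0.1909 -0.5479
2 1.1170 -1.1316 -4.1608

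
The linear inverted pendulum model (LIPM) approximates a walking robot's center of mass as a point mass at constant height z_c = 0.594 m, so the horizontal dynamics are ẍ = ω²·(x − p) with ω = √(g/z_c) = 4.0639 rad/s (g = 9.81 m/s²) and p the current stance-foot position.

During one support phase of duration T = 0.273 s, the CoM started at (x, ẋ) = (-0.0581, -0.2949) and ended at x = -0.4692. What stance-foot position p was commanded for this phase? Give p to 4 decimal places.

p = 0.4014

ωT = 4.0639·0.273 = 1.109445; cosh(ωT) = 1.681208, sinh(ωT) = 1.351466
x(T) = p + (x₀−p)·cosh(ωT) + (ẋ₀/ω)·sinh(ωT) ⇒ p·(1 − cosh) = x(T) − x₀·cosh − (ẋ₀/ω)·sinh
numerator   = -0.4692 − (-0.0581)·1.681208 − (-0.2949/4.0639)·1.351466 = -0.273452
denominator = 1 − 1.681208 = -0.681208
p = -0.273452 / -0.681208 = 0.4014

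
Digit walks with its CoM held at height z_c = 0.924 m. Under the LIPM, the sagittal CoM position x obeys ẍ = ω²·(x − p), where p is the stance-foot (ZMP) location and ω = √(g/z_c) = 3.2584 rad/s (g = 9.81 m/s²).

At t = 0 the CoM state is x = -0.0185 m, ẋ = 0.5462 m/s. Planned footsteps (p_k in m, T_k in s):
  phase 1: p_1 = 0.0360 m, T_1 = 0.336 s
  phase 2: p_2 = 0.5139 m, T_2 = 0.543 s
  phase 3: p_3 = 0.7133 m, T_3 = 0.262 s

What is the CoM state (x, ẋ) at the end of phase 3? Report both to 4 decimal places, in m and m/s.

phase 1: p=0.0360, T=0.336, ωT=1.094822, cosh=1.661625, sinh=1.327026; start (x,ẋ)=(-0.018500, 0.546200) → end (x,ẋ)=(0.167889, 0.671923)
phase 2: p=0.5139, T=0.543, ωT=1.769311, cosh=3.018631, sinh=2.848180; start (x,ẋ)=(0.167889, 0.671923) → end (x,ẋ)=(0.056750, -1.182876)
phase 3: p=0.7133, T=0.262, ωT=0.853701, cosh=1.387079, sinh=0.961243; start (x,ẋ)=(0.056750, -1.182876) → end (x,ẋ)=(-0.546341, -3.697132)

x = -0.5463, ẋ = -3.6971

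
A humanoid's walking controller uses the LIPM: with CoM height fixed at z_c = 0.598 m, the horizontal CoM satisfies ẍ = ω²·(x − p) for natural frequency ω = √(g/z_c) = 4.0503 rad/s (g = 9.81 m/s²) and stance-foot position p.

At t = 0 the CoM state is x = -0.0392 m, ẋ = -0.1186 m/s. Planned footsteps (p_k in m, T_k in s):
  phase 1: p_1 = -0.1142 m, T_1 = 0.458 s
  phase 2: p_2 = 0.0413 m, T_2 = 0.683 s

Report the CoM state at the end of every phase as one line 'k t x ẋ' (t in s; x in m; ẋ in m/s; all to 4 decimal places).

1 0.4580 0.0401 0.5588
2 1.1410 1.1239 4.4205

phase 1: p=-0.1142, T=0.458, ωT=1.855037, cosh=3.274192, sinh=3.117745; start (x,ẋ)=(-0.039200, -0.118600) → end (x,ẋ)=(0.040071, 0.558766)
phase 2: p=0.0413, T=0.683, ωT=2.766355, cosh=7.981730, sinh=7.918839; start (x,ẋ)=(0.040071, 0.558766) → end (x,ẋ)=(1.123950, 4.420510)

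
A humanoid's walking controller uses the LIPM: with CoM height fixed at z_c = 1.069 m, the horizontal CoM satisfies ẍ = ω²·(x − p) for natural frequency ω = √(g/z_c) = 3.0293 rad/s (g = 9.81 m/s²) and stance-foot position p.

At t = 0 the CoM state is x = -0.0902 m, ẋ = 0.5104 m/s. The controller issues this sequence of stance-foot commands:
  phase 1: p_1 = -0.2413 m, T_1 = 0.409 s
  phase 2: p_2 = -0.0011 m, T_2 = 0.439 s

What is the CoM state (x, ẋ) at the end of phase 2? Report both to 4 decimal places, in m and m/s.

phase 1: p=-0.2413, T=0.409, ωT=1.238984, cosh=1.870891, sinh=1.581212; start (x,ẋ)=(-0.090200, 0.510400) → end (x,ẋ)=(0.307807, 1.678667)
phase 2: p=-0.0011, T=0.439, ωT=1.329863, cosh=2.022519, sinh=1.758005; start (x,ẋ)=(0.307807, 1.678667) → end (x,ẋ)=(1.597856, 5.040225)

x = 1.5979, ẋ = 5.0402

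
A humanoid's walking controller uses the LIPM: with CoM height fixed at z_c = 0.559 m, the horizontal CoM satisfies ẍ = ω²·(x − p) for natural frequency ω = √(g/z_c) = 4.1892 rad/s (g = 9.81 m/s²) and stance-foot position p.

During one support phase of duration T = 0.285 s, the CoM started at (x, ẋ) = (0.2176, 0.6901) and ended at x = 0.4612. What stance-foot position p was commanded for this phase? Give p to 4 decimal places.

ωT = 4.1892·0.285 = 1.193922; cosh(ωT) = 1.801514, sinh(ωT) = 1.498484
x(T) = p + (x₀−p)·cosh(ωT) + (ẋ₀/ω)·sinh(ωT) ⇒ p·(1 − cosh) = x(T) − x₀·cosh − (ẋ₀/ω)·sinh
numerator   = 0.4612 − (0.2176)·1.801514 − (0.6901/4.1892)·1.498484 = -0.177659
denominator = 1 − 1.801514 = -0.801514
p = -0.177659 / -0.801514 = 0.2217

p = 0.2217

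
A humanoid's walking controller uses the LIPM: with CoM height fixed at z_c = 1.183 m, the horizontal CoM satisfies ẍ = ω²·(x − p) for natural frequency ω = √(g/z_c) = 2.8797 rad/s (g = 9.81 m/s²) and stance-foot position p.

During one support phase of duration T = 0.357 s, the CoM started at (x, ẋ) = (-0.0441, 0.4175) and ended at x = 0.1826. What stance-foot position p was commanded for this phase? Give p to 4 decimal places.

ωT = 2.8797·0.357 = 1.028053; cosh(ωT) = 1.576660, sinh(ωT) = 1.218957
x(T) = p + (x₀−p)·cosh(ωT) + (ẋ₀/ω)·sinh(ωT) ⇒ p·(1 − cosh) = x(T) − x₀·cosh − (ẋ₀/ω)·sinh
numerator   = 0.1826 − (-0.0441)·1.576660 − (0.4175/2.8797)·1.218957 = 0.075406
denominator = 1 − 1.576660 = -0.576660
p = 0.075406 / -0.576660 = -0.1308

p = -0.1308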